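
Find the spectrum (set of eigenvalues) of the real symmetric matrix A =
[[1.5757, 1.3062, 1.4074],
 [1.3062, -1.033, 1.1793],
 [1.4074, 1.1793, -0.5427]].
sigma(A) ≈ {-2, -1, 3}

A is real symmetric, so its spectrum consists of real eigenvalues. Expanding the characteristic polynomial of the displayed matrix gives
  det(λ I - A) = p(λ) = λ^3 + (0)λ^2 + (-7)λ + (-6).
Solving p(λ) = 0 yields eigenvalues ≈ -2, -1, 3. (A is shown rounded to 4 decimals, so these recover the underlying integer eigenvalues to within that precision.)
Verification: the trace of A = 0 equals the sum of eigenvalues 0, and det(A) ≈ 5.9999 matches the eigenvalue product 6.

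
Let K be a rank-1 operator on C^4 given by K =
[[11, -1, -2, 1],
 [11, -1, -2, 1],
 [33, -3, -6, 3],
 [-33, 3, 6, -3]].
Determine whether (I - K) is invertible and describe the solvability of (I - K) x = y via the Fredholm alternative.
(I - K) is singular (det(I - K) = 0, i.e. 1 ∈ sigma(K)). (I - K) x = y is solvable iff y ⊥ ker((I - K)^*) = span{(11, -1, -2, 1)}, i.e. iff 11y_1 - y_2 - 2y_3 + y_4 = 0. When solvable, the solutions are x = y + c·(1, 1, 3, -3), c arbitrary (ker(I - K) = span{(1, 1, 3, -3)}, dimension 1).

K has rank 1, so it is an outer product K = u v^T: every row of K is a multiple of one row vector. Reading off the entries, u = (1, 1, 3, -3) and v = (11, -1, -2, 1) (row i of K equals u_i·v^T). A rank-one matrix u v^T satisfies K u = u (v·u) and kills the (3)-dimensional subspace v^⊥, so its characteristic polynomial is lambda^3 (lambda - v·u) with v·u = tr K = 1. Hence the eigenvalues of I - K are 1 (multiplicity 3) and 1 - (1) = 0, so det(I - K) = 0. (Direct check: I - K =
[[-10, 1, 2, -1],
 [-11, 2, 2, -1],
 [-33, 3, 7, -3],
 [33, -3, -6, 4]]
has determinant 0.) So 1 is an eigenvalue of K and (I - K) is not invertible. The finite-dimensional Fredholm alternative says: either (I - K) is invertible, or ker(I - K) ≠ {0} and then range(I - K) = ker((I - K)^*)^⊥, with dim ker(I - K) = dim ker((I - K)^*). We are in the second case, so we need both kernels. Kernel of I - K: (I - K) u = u - u (v·u) = u - u = 0, so ker(I - K) = span{u} = span{(1, 1, 3, -3)} (it is exactly 1-dimensional because rank(I - K) = 3). Kernel of the adjoint: K is real, so (I - K)^* = I - K^T = I - v u^T, and (I - v u^T) v = v - v (u·v) = 0; hence ker((I - K)^*) = span{v} = span{(11, -1, -2, 1)}. Therefore (I - K) x = y is solvable iff <y, v> = 0, i.e. iff 11y_1 - y_2 - 2y_3 + y_4 = 0. When this holds, K y = u (v·y) = 0, so (I - K) y = y and x = y is a particular solution; the full solution set is the line x = y + c·u = y + c·(1, 1, 3, -3), c ∈ C.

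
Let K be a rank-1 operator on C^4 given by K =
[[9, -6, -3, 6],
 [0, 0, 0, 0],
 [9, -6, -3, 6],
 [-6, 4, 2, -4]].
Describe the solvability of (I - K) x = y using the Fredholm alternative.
(I - K) is invertible (det(I - K) = -1 ≠ 0), so for every y in C^4 the equation (I - K) x = y has a unique solution.

K has rank 1, so it is an outer product K = u v^T: every row of K is a multiple of one row vector. Reading off the entries, u = (3, 0, 3, -2) and v = (3, -2, -1, 2) (row i of K equals u_i·v^T). A rank-one matrix u v^T satisfies K u = u (v·u) and kills the (3)-dimensional subspace v^⊥, so its characteristic polynomial is lambda^3 (lambda - v·u) with v·u = tr K = 2. Hence the eigenvalues of I - K are 1 (multiplicity 3) and 1 - (2) = -1, so det(I - K) = -1. (Direct check: I - K =
[[-8, 6, 3, -6],
 [0, 1, 0, 0],
 [-9, 6, 4, -6],
 [6, -4, -2, 5]]
has determinant -1.) The finite-dimensional Fredholm alternative says: either (I - K) is invertible, or ker(I - K) ≠ {0} and then range(I - K) = ker((I - K)^*)^⊥, with dim ker(I - K) = dim ker((I - K)^*). Since det(I - K) ≠ 0, 1 is not an eigenvalue of K and ker(I - K) = {0}, so we are in the first case: for every y there is a unique x = (I - K)^(-1) y. Explicitly, by the Sherman–Morrison formula, (I - u v^T)^(-1) = I + u v^T/(1 - v·u), i.e. (I - K)^(-1) = I - K.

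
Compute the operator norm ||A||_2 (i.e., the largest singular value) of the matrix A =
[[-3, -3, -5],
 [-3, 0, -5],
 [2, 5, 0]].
||A||_2 ≈ 8.9741 (= sqrt(largest eigenvalue of A^T A))

||A||_2 = sigma_max(A) = sqrt(lambda_max(A^T A)). Form the symmetric matrix M = A^T A =
[[22, 19, 30],
 [19, 34, 15],
 [30, 15, 50]].
Its characteristic polynomial (trace, sum of principal 2x2 minors, determinant of M give the coefficients) is
  p(λ) = det(λ I - M) = λ^3 - 106λ^2 + 2062λ - 900.
No integer candidate from the rational root theorem (±divisors of 900) is a root, so the roots are irrational. The cubic discriminant is Δ = 11935848672 > 0, so there are three distinct real roots. p(0) = -900 and p(1) = 1057 have opposite signs, so a root lies in (0, 1); Newton's method refines it to λ ≈ 0.4467. p(25) = 25 and p(26) = -1368 have opposite signs, so a root lies in (25, 26); Newton's method refines it to λ ≈ 25.0183. p(80) = -2340 and p(81) = 2097 have opposite signs, so a root lies in (80, 81); Newton's method refines it to λ ≈ 80.535. Check (Vieta): the three roots sum to 106, matching tr M = 106.
So the eigenvalues of A^T A are ≈ 0.4467, 25.0183, 80.535 (all ≥ 0, as they must be for A^T A). The largest is λ_max ≈ 80.535, hence ||A||_2 = sqrt(λ_max) ≈ 8.9741.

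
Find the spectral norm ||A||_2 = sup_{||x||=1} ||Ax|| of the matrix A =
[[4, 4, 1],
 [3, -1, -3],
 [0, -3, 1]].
||A||_2 ≈ 6.2067 (= sqrt(largest eigenvalue of A^T A))

||A||_2 = sigma_max(A) = sqrt(lambda_max(A^T A)). Form the symmetric matrix M = A^T A =
[[25, 13, -5],
 [13, 26, 4],
 [-5, 4, 11]].
Its characteristic polynomial (trace, sum of principal 2x2 minors, determinant of M give the coefficients) is
  p(λ) = det(λ I - M) = λ^3 - 62λ^2 + 1001λ - 3721.
No integer candidate from the rational root theorem (±divisors of 3721) is a root, so the roots are irrational. The cubic discriminant is Δ = 75356817 > 0, so there are three distinct real roots. p(5) = -141 and p(6) = 269 have opposite signs, so a root lies in (5, 6); Newton's method refines it to λ ≈ 5.3197. p(18) = 41 and p(19) = -225 have opposite signs, so a root lies in (18, 19); Newton's method refines it to λ ≈ 18.1575. p(38) = -339 and p(39) = 335 have opposite signs, so a root lies in (38, 39); Newton's method refines it to λ ≈ 38.5228. Check (Vieta): the three roots sum to 62, matching tr M = 62.
So the eigenvalues of A^T A are ≈ 5.3197, 18.1575, 38.5228 (all ≥ 0, as they must be for A^T A). The largest is λ_max ≈ 38.5228, hence ||A||_2 = sqrt(λ_max) ≈ 6.2067.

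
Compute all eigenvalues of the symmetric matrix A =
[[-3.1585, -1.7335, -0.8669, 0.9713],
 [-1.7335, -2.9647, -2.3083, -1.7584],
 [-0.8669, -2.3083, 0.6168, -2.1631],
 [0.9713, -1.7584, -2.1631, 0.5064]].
sigma(A) ≈ {-6, -3, 1, 3}

A is real symmetric, so its spectrum consists of real eigenvalues. Expanding the characteristic polynomial of the displayed matrix gives
  det(λ I - A) = p(λ) = λ^4 + (5)λ^3 + (-15)λ^2 + (-45)λ + (54.0018).
Solving p(λ) = 0 yields eigenvalues ≈ -6, -3, 1, 3. (A is shown rounded to 4 decimals, so these recover the underlying integer eigenvalues to within that precision.)
Verification: the trace of A = -5 equals the sum of eigenvalues -5, and det(A) ≈ 54.0018 matches the eigenvalue product 54.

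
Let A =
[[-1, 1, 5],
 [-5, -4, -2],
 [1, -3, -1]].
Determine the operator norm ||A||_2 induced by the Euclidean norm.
||A||_2 ≈ 7.2219 (= sqrt(largest eigenvalue of A^T A))

||A||_2 = sigma_max(A) = sqrt(lambda_max(A^T A)). Form the symmetric matrix M = A^T A =
[[27, 16, 4],
 [16, 26, 16],
 [4, 16, 30]].
Its characteristic polynomial (trace, sum of principal 2x2 minors, determinant of M give the coefficients) is
  p(λ) = det(λ I - M) = λ^3 - 83λ^2 + 1764λ - 8100.
No integer candidate from the rational root theorem (±divisors of 8100) is a root, so the roots are irrational. The cubic discriminant is Δ = 529847568 > 0, so there are three distinct real roots. p(6) = -288 and p(7) = 524 have opposite signs, so a root lies in (6, 7); Newton's method refines it to λ ≈ 6.3372. p(24) = 252 and p(25) = -250 have opposite signs, so a root lies in (24, 25); Newton's method refines it to λ ≈ 24.5067. p(52) = -196 and p(53) = 1122 have opposite signs, so a root lies in (52, 53); Newton's method refines it to λ ≈ 52.1561. Check (Vieta): the three roots sum to 83, matching tr M = 83.
So the eigenvalues of A^T A are ≈ 6.3372, 24.5067, 52.1561 (all ≥ 0, as they must be for A^T A). The largest is λ_max ≈ 52.1561, hence ||A||_2 = sqrt(λ_max) ≈ 7.2219.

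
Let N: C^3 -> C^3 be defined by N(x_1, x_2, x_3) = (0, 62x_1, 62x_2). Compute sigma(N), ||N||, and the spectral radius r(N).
sigma(N) = {0}; ||N|| = 62; r(N) = 0. (N is nilpotent with N^3 = 0.)

On C^3, N is a strictly lower-triangular matrix with 62 on the subdiagonal and zeros elsewhere, so its characteristic polynomial is lambda^3 and every eigenvalue is 0: sigma(N) = {0}. For the operator norm, N e_i = 62e_{i+1} for i = 1, ..., 2 and N e_3 = 0, so the singular values of N are 62 (with multiplicity 2) and 0; hence ||N|| = 62. The spectral radius r(N) = max|lambda| = 0. Note ||N|| > r(N) — characteristic of non-normal nilpotent operators. Indeed N^3 = 0.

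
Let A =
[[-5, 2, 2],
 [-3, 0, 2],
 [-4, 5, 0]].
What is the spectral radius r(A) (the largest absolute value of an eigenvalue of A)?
r(A) = (3 + sqrt(17))/2 ≈ 3.5616

The eigenvalues of A are the roots of its characteristic polynomial. With M = A (coefficients from the trace, the sum of principal 2x2 minors, and det A):
  p(λ) = det(λ I - M) = λ^3 + 5λ^2 + 4λ - 4.
By the rational root theorem any rational root is an integer divisor of 4. Testing λ = -2: p(-2) = -8 + 20 - 8 - 4 = 0, so λ = -2 is a root. Dividing out (λ + 2) leaves p(λ) = (λ + 2)(λ^2 + 3λ - 2). For λ^2 + 3λ - 2 the discriminant is 17. It is nonnegative but not a perfect square, so the roots are real and irrational: λ = (-3 ± sqrt(17))/2 ≈ 0.5616, -3.5616.
Thus the eigenvalues (to 4 decimals) are 0.5616 (modulus 0.5616); -3.5616 (modulus 3.5616); -2 (modulus 2). The spectral radius is the largest modulus: r(A) = (3 + sqrt(17))/2 ≈ 3.5616. (Cross-check: r(A) ≤ ||A||_2 ≈ 8.6513; equality holds whenever A is normal, though it can also hold for some non-normal A.)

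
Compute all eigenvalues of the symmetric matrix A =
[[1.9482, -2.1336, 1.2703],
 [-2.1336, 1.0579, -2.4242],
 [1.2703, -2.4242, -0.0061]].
sigma(A) ≈ {-2, 0, 5}

A is real symmetric, so its spectrum consists of real eigenvalues. Expanding the characteristic polynomial of the displayed matrix gives
  det(λ I - A) = p(λ) = λ^3 + (-3)λ^2 + (-10)λ + (0).
Solving p(λ) = 0 yields eigenvalues ≈ -2, 0, 5. (A is shown rounded to 4 decimals, so these recover the underlying integer eigenvalues to within that precision.)
Verification: the trace of A = 3 equals the sum of eigenvalues 3, and det(A) ≈ -0.0003 matches the eigenvalue product 0.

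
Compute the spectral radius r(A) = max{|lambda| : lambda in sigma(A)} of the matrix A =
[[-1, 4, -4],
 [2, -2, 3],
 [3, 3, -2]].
r(A) = 3

The eigenvalues of A are the roots of its characteristic polynomial. With M = A (coefficients from the trace, the sum of principal 2x2 minors, and det A):
  p(λ) = det(λ I - M) = λ^3 + 5λ^2 + 3λ - 9.
By the rational root theorem any rational root is an integer divisor of 9. Testing λ = -3: p(-3) = -27 + 45 - 9 - 9 = 0, so λ = -3 is a root. Dividing out (λ + 3) leaves p(λ) = (λ + 3)(λ^2 + 2λ - 3). For λ^2 + 2λ - 3 the discriminant is 16. It is a perfect square (4^2), so the roots are rational: λ = (-2 ± 4)/2 = 1, -3.
Thus the eigenvalues (to 4 decimals) are 1 (modulus 1); -3 (modulus 3). The spectral radius is the largest modulus: r(A) = 3. (Cross-check: r(A) ≤ ||A||_2 ≈ 7.5568; equality holds whenever A is normal, though it can also hold for some non-normal A.)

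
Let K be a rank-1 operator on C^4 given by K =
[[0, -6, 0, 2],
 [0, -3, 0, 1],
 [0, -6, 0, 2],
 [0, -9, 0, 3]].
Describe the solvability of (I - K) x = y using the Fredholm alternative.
(I - K) is invertible (det(I - K) = 1 ≠ 0), so for every y in C^4 the equation (I - K) x = y has a unique solution.

K has rank 1, so it is an outer product K = u v^T: every row of K is a multiple of one row vector. Reading off the entries, u = (2, 1, 2, 3) and v = (0, -3, 0, 1) (row i of K equals u_i·v^T). A rank-one matrix u v^T satisfies K u = u (v·u) and kills the (3)-dimensional subspace v^⊥, so its characteristic polynomial is lambda^3 (lambda - v·u) with v·u = tr K = 0. Hence the eigenvalues of I - K are 1 (multiplicity 3) and 1 - (0) = 1, so det(I - K) = 1. (Direct check: I - K =
[[1, 6, 0, -2],
 [0, 4, 0, -1],
 [0, 6, 1, -2],
 [0, 9, 0, -2]]
has determinant 1.) The finite-dimensional Fredholm alternative says: either (I - K) is invertible, or ker(I - K) ≠ {0} and then range(I - K) = ker((I - K)^*)^⊥, with dim ker(I - K) = dim ker((I - K)^*). Since det(I - K) ≠ 0, 1 is not an eigenvalue of K and ker(I - K) = {0}, so we are in the first case: for every y there is a unique x = (I - K)^(-1) y. Explicitly, by the Sherman–Morrison formula, (I - u v^T)^(-1) = I + u v^T/(1 - v·u), i.e. (I - K)^(-1) = I + K.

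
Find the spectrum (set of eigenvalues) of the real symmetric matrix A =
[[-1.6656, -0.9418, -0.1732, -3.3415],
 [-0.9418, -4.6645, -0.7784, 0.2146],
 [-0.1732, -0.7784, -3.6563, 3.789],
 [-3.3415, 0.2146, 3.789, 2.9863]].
sigma(A) ≈ {-6, -5, -2, 6}

A is real symmetric, so its spectrum consists of real eigenvalues. Expanding the characteristic polynomial of the displayed matrix gives
  det(λ I - A) = p(λ) = λ^4 + (7)λ^3 + (-26)λ^2 + (-252.0031)λ + (-360.014).
Solving p(λ) = 0 yields eigenvalues ≈ -6, -5, -2, 6. (A is shown rounded to 4 decimals, so these recover the underlying integer eigenvalues to within that precision.)
Verification: the trace of A = -7 equals the sum of eigenvalues -7, and det(A) ≈ -360.0140 matches the eigenvalue product -360.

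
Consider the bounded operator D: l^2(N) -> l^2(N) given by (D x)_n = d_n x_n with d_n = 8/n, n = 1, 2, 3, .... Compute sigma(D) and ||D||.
sigma(D) = {8/n : n ≥ 1} ∪ {0}; ||D|| = 8

A bounded diagonal operator on l^2 with diagonal entries d_n has spectrum equal to the closure of {d_n : n ≥ 1}: every d_n is an eigenvalue (with eigenvector e_n), so {d_n} ⊂ sigma(D); the spectrum is closed, so its closure is too; and for lambda not in the closure, (D - lambda I) has bounded inverse (the diagonal entries 1/(d_n - lambda) are bounded). For our sequence d_n = 8/n, n = 1, 2, 3, ...:
  - {d_n} = {8/n : n ≥ 1}; the only limit point is 0
  - closure = {8/n : n ≥ 1} ∪ {0}
For the norm: a diagonal operator has ||D|| = sup_n |d_n|. Here d_n = 8/n is positive and decreasing, so sup_n |d_n| = d_1 = 8. So ||D|| = 8.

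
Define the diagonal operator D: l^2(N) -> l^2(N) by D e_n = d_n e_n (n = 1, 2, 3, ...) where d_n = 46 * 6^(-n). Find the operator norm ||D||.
||D|| = 23/3 (attained at n = 1)

For D diagonal, ||D|| = sup_n |d_n|. The sequence d_n = 46 * 6^(-n) is positive and strictly decreasing (ratio 6^(-1) < 1), so the supremum is d_1 = 46/6 = 23/3. Hence ||D|| = 23/3.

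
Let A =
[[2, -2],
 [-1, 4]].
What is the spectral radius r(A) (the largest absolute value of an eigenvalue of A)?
r(A) = (6 + sqrt(12))/2 ≈ 4.7321

The eigenvalues of A are the roots of its characteristic polynomial. With M = A (coefficients from the trace and determinant):
  p(λ) = det(λ I - M) = λ^2 - 6λ + 6.
For λ^2 - 6λ + 6 the discriminant is 12. It is nonnegative but not a perfect square, so the roots are real and irrational: λ = (6 ± sqrt(12))/2 ≈ 4.7321, 1.2679.
Thus the eigenvalues (to 4 decimals) are 4.7321 (modulus 4.7321); 1.2679 (modulus 1.2679). The spectral radius is the largest modulus: r(A) = (6 + sqrt(12))/2 ≈ 4.7321. (Cross-check: r(A) ≤ ||A||_2 ≈ 4.8442; equality holds whenever A is normal, though it can also hold for some non-normal A.)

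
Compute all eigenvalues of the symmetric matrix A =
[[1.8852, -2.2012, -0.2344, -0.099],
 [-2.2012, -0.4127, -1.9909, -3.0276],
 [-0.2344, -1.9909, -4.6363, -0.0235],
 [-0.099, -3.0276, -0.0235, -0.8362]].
sigma(A) ≈ {-6, -3, 1, 4}

A is real symmetric, so its spectrum consists of real eigenvalues. Expanding the characteristic polynomial of the displayed matrix gives
  det(λ I - A) = p(λ) = λ^4 + (4)λ^3 + (-23)λ^2 + (-54)λ + (72.0012).
Solving p(λ) = 0 yields eigenvalues ≈ -6, -3, 1, 4. (A is shown rounded to 4 decimals, so these recover the underlying integer eigenvalues to within that precision.)
Verification: the trace of A = -4 equals the sum of eigenvalues -4, and det(A) ≈ 72.0012 matches the eigenvalue product 72.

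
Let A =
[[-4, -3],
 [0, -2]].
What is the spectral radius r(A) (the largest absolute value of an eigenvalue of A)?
r(A) = 4

The eigenvalues of A are the roots of its characteristic polynomial. With M = A (coefficients from the trace and determinant):
  p(λ) = det(λ I - M) = λ^2 + 6λ + 8.
For λ^2 + 6λ + 8 the discriminant is 4. It is a perfect square (2^2), so the roots are rational: λ = (-6 ± 2)/2 = -2, -4.
Thus the eigenvalues (to 4 decimals) are -2 (modulus 2); -4 (modulus 4). The spectral radius is the largest modulus: r(A) = 4. (Cross-check: r(A) ≤ ||A||_2 ≈ 5.1569; equality holds whenever A is normal, though it can also hold for some non-normal A.)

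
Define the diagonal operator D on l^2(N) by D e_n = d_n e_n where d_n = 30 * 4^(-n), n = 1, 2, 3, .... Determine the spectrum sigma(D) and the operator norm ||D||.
sigma(D) = {30 * 4^(-n) : n ≥ 1} ∪ {0}; ||D|| = 15/2

A bounded diagonal operator on l^2 with diagonal entries d_n has spectrum equal to the closure of {d_n : n ≥ 1}: every d_n is an eigenvalue (with eigenvector e_n), so {d_n} ⊂ sigma(D); the spectrum is closed, so its closure is too; and for lambda not in the closure, (D - lambda I) has bounded inverse (the diagonal entries 1/(d_n - lambda) are bounded). For our sequence d_n = 30 * 4^(-n), n = 1, 2, 3, ...:
  - {d_n} = {30 * 4^(-n) : n ≥ 1}; the only limit point is 0
  - closure = {30 * 4^(-n) : n ≥ 1} ∪ {0}
For the norm: a diagonal operator has ||D|| = sup_n |d_n|. Here d_n = 30 * 4^(-n) is positive and decreasing, so sup_n |d_n| = d_1 = 30/4 = 15/2. So ||D|| = 15/2.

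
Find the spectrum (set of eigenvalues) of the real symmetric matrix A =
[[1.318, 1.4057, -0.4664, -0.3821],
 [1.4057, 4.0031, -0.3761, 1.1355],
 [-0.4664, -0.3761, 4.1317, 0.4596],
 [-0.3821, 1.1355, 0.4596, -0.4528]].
sigma(A) ≈ {-1, 1, 4, 5}

A is real symmetric, so its spectrum consists of real eigenvalues. Expanding the characteristic polynomial of the displayed matrix gives
  det(λ I - A) = p(λ) = λ^4 + (-9)λ^3 + (19)λ^2 + (9.0025)λ + (-20.0012).
Solving p(λ) = 0 yields eigenvalues ≈ -1, 1, 4, 5. (A is shown rounded to 4 decimals, so these recover the underlying integer eigenvalues to within that precision.)
Verification: the trace of A = 9 equals the sum of eigenvalues 9, and det(A) ≈ -20.0012 matches the eigenvalue product -20.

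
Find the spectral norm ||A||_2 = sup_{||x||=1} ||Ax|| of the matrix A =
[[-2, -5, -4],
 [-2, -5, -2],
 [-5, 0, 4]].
||A||_2 ≈ 8.7628 (= sqrt(largest eigenvalue of A^T A))

||A||_2 = sigma_max(A) = sqrt(lambda_max(A^T A)). Form the symmetric matrix M = A^T A =
[[33, 20, -8],
 [20, 50, 30],
 [-8, 30, 36]].
Its characteristic polynomial (trace, sum of principal 2x2 minors, determinant of M give the coefficients) is
  p(λ) = det(λ I - M) = λ^3 - 119λ^2 + 3274λ - 2500.
No integer candidate from the rational root theorem (±divisors of 2500) is a root, so the roots are irrational. The cubic discriminant is Δ = 11927745940 > 0, so there are three distinct real roots. p(0) = -2500 and p(1) = 656 have opposite signs, so a root lies in (0, 1); Newton's method refines it to λ ≈ 0.7859. p(41) = 616 and p(42) = -820 have opposite signs, so a root lies in (41, 42); Newton's method refines it to λ ≈ 41.428. p(76) = -2044 and p(77) = 580 have opposite signs, so a root lies in (76, 77); Newton's method refines it to λ ≈ 76.7861. Check (Vieta): the three roots sum to 119, matching tr M = 119.
So the eigenvalues of A^T A are ≈ 0.7859, 41.428, 76.7861 (all ≥ 0, as they must be for A^T A). The largest is λ_max ≈ 76.7861, hence ||A||_2 = sqrt(λ_max) ≈ 8.7628.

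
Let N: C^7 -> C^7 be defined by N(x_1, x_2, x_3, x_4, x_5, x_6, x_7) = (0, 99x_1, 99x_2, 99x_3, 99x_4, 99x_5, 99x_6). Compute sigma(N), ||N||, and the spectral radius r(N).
sigma(N) = {0}; ||N|| = 99; r(N) = 0. (N is nilpotent with N^7 = 0.)

On C^7, N is a strictly lower-triangular matrix with 99 on the subdiagonal and zeros elsewhere, so its characteristic polynomial is lambda^7 and every eigenvalue is 0: sigma(N) = {0}. For the operator norm, N e_i = 99e_{i+1} for i = 1, ..., 6 and N e_7 = 0, so the singular values of N are 99 (with multiplicity 6) and 0; hence ||N|| = 99. The spectral radius r(N) = max|lambda| = 0. Note ||N|| > r(N) — characteristic of non-normal nilpotent operators. Indeed N^7 = 0.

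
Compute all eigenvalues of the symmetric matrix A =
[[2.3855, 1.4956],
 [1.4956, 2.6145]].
sigma(A) ≈ {1, 4}

A is real symmetric, so its spectrum consists of real eigenvalues. Expanding the characteristic polynomial of the displayed matrix gives
  det(λ I - A) = p(λ) = λ^2 + (-5)λ + (4).
Solving p(λ) = 0 yields eigenvalues ≈ 1, 4. (A is shown rounded to 4 decimals, so these recover the underlying integer eigenvalues to within that precision.)
Verification: the trace of A = 5 equals the sum of eigenvalues 5, and det(A) ≈ 4.0001 matches the eigenvalue product 4.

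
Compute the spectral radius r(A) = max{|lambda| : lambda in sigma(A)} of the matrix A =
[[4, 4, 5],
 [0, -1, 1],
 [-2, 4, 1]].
r(A) ≈ 4.2367

The eigenvalues of A are the roots of its characteristic polynomial. With M = A (coefficients from the trace, the sum of principal 2x2 minors, and det A):
  p(λ) = det(λ I - M) = λ^3 - 4λ^2 + 5λ + 38.
No integer candidate from the rational root theorem (±divisors of 38) is a root, so the roots are irrational. The cubic discriminant is Δ = -43040 < 0, so there is one real root and a complex-conjugate pair. p(-3) = -40 and p(-2) = 4 have opposite signs, so a root lies in (-3, -2); Newton's method refines it to λ ≈ -2.117. Dividing out (λ - (-2.117)) leaves approximately λ^2 - 6.117λ + 17.9498. For λ^2 - 6.117λ + 17.9498 the discriminant is -34.3814. It is negative, so the remaining roots are the complex-conjugate pair λ ≈ 3.0585 ± 2.9318i. Their product equals the constant term, so |λ|^2 ≈ 17.9498 and |λ| ≈ 4.2367.
Thus the eigenvalues (to 4 decimals) are -2.117 (modulus 2.117); 3.0585 ± 2.9318i (modulus 4.2367). The spectral radius is the largest modulus: r(A) ≈ 4.2367. (Cross-check: r(A) ≤ ||A||_2 ≈ 7.8233; equality holds whenever A is normal, though it can also hold for some non-normal A.)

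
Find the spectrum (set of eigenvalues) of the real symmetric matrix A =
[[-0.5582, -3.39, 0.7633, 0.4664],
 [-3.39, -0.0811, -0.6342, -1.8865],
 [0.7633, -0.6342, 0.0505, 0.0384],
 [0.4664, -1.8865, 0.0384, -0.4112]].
sigma(A) ≈ {-4, -1, 0, 4}

A is real symmetric, so its spectrum consists of real eigenvalues. Expanding the characteristic polynomial of the displayed matrix gives
  det(λ I - A) = p(λ) = λ^4 + (1)λ^3 + (-16)λ^2 + (-16)λ + (0).
Solving p(λ) = 0 yields eigenvalues ≈ -4, -1, 0, 4. (A is shown rounded to 4 decimals, so these recover the underlying integer eigenvalues to within that precision.)
Verification: the trace of A = -1 equals the sum of eigenvalues -1, and det(A) ≈ -0.0006 matches the eigenvalue product 0.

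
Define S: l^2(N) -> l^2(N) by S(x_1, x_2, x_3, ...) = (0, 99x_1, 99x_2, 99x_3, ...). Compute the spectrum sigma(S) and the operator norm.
sigma(S) = closed disk {z in C : |z| ≤ 99}; ||S|| = 99

Note S = 99·U where U is the unit right shift (U x)_k = x_{k-1} (with x_0 := 0); so ||S|| = 99||U|| and sigma(S) = 99·sigma(U). ||S x||^2 = sum_{k≥1} |99x_k|^2 = 9801||x||^2, so ||S|| = 99 and sigma(S) ⊂ {|z| ≤ 99}. For any |lambda| < 99, the equation (S - lambda I) x = 0 forces x_1 = 0, then 99x_k = lambda x_{k+1} ⇒ x = 0, so S has no eigenvalues. But (S - lambda I) is not surjective for |lambda| < 99: solving (S - lambda I) x = e_1 would require x_n proportional to (lambda/99)^(-n), which is not in l^2. So every |lambda| < 99 lies in the residual spectrum. The boundary |lambda| = 99 is in the approximate point spectrum (the spectrum is closed). Hence sigma(S) is the closed disk of radius 99.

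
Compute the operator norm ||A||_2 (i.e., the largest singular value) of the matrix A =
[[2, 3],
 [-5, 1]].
||A||_2 = sqrt((39 + sqrt(365))/2) ≈ 5.39 (= sqrt(largest eigenvalue of A^T A))

||A||_2 = sigma_max(A) = sqrt(lambda_max(A^T A)). Form the symmetric matrix M = A^T A =
[[29, 1],
 [1, 10]].
Its characteristic polynomial (trace, determinant of M give the coefficients) is
  p(λ) = det(λ I - M) = λ^2 - 39λ + 289.
For λ^2 - 39λ + 289 the discriminant is 365. It is nonnegative but not a perfect square, so the roots are real and irrational: λ = (39 ± sqrt(365))/2 ≈ 29.0525, 9.9475.
So the eigenvalues of A^T A are ≈ 9.9475, 29.0525 (all ≥ 0, as they must be for A^T A). The largest is λ_max = (39 + sqrt(365))/2 ≈ 29.0525, hence ||A||_2 = sqrt(λ_max) = sqrt((39 + sqrt(365))/2) ≈ 5.39.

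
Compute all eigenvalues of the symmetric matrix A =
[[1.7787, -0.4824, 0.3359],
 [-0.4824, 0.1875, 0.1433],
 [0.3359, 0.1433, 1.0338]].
sigma(A) ≈ {0, 1, 2}

A is real symmetric, so its spectrum consists of real eigenvalues. Expanding the characteristic polynomial of the displayed matrix gives
  det(λ I - A) = p(λ) = λ^3 + (-3)λ^2 + (2)λ + (0).
Solving p(λ) = 0 yields eigenvalues ≈ 0, 1, 2. (A is shown rounded to 4 decimals, so these recover the underlying integer eigenvalues to within that precision.)
Verification: the trace of A = 3 equals the sum of eigenvalues 3, and det(A) ≈ 0.0001 matches the eigenvalue product 0.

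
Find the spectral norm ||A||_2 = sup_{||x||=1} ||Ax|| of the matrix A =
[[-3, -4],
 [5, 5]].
||A||_2 = sqrt((75 + sqrt(5525))/2) ≈ 8.6409 (= sqrt(largest eigenvalue of A^T A))

||A||_2 = sigma_max(A) = sqrt(lambda_max(A^T A)). Form the symmetric matrix M = A^T A =
[[34, 37],
 [37, 41]].
Its characteristic polynomial (trace, determinant of M give the coefficients) is
  p(λ) = det(λ I - M) = λ^2 - 75λ + 25.
For λ^2 - 75λ + 25 the discriminant is 5525. It is nonnegative but not a perfect square, so the roots are real and irrational: λ = (75 ± sqrt(5525))/2 ≈ 74.6652, 0.3348.
So the eigenvalues of A^T A are ≈ 0.3348, 74.6652 (all ≥ 0, as they must be for A^T A). The largest is λ_max = (75 + sqrt(5525))/2 ≈ 74.6652, hence ||A||_2 = sqrt(λ_max) = sqrt((75 + sqrt(5525))/2) ≈ 8.6409.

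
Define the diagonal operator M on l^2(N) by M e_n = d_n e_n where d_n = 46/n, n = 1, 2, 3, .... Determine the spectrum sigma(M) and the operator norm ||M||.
sigma(M) = {46/n : n ≥ 1} ∪ {0}; ||M|| = 46

A bounded diagonal operator on l^2 with diagonal entries d_n has spectrum equal to the closure of {d_n : n ≥ 1}: every d_n is an eigenvalue (with eigenvector e_n), so {d_n} ⊂ sigma(M); the spectrum is closed, so its closure is too; and for lambda not in the closure, (M - lambda I) has bounded inverse (the diagonal entries 1/(d_n - lambda) are bounded). For our sequence d_n = 46/n, n = 1, 2, 3, ...:
  - {d_n} = {46/n : n ≥ 1}; the only limit point is 0
  - closure = {46/n : n ≥ 1} ∪ {0}
For the norm: a diagonal operator has ||M|| = sup_n |d_n|. Here d_n = 46/n is positive and decreasing, so sup_n |d_n| = d_1 = 46. So ||M|| = 46.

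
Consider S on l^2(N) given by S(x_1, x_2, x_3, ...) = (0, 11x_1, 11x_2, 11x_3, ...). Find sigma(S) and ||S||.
sigma(S) = closed disk {z in C : |z| ≤ 11}; ||S|| = 11

Note S = 11·U where U is the unit right shift (U x)_k = x_{k-1} (with x_0 := 0); so ||S|| = 11||U|| and sigma(S) = 11·sigma(U). ||S x||^2 = sum_{k≥1} |11x_k|^2 = 121||x||^2, so ||S|| = 11 and sigma(S) ⊂ {|z| ≤ 11}. For any |lambda| < 11, the equation (S - lambda I) x = 0 forces x_1 = 0, then 11x_k = lambda x_{k+1} ⇒ x = 0, so S has no eigenvalues. But (S - lambda I) is not surjective for |lambda| < 11: solving (S - lambda I) x = e_1 would require x_n proportional to (lambda/11)^(-n), which is not in l^2. So every |lambda| < 11 lies in the residual spectrum. The boundary |lambda| = 11 is in the approximate point spectrum (the spectrum is closed). Hence sigma(S) is the closed disk of radius 11.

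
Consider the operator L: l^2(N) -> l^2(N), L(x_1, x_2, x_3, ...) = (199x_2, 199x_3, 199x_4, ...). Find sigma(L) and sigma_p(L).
sigma(L) = closed disk {z in C : |z| ≤ 199}; sigma_p(L) = open disk {z in C : |z| < 199}

Note L = 199·V where V is the unit left shift (V x)_k = x_{k+1}; so sigma(L) = 199·sigma(V) and ||L|| = 199||V||. ||L x||^2 = 39601sum_{k≥2} |x_k|^2 ≤ 39601||x||^2, with equality on {x : x_1 = 0}, so ||L|| = 199. For any lambda with |lambda| < 199, set r = lambda/199 (|r| < 1); the vector x = (1, r, r^2, ...) is in l^2 and satisfies L x = 199(r, r^2, ...) = lambda x, so lambda is an eigenvalue. On the boundary |lambda| = 199 the geometric series diverges, so no l^2 eigenvector exists, but these lambda lie in the approximate point spectrum. Hence sigma(L) is the closed disk of radius 199 and sigma_p(L) is the open disk.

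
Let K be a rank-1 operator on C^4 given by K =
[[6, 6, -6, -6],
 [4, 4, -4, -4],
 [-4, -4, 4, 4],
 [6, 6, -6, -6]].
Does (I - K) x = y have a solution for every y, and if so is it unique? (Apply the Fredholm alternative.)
(I - K) is invertible (det(I - K) = -7 ≠ 0), so for every y in C^4 the equation (I - K) x = y has a unique solution.

K has rank 1, so it is an outer product K = u v^T: every row of K is a multiple of one row vector. Reading off the entries, u = (-3, -2, 2, -3) and v = (-2, -2, 2, 2) (row i of K equals u_i·v^T). A rank-one matrix u v^T satisfies K u = u (v·u) and kills the (3)-dimensional subspace v^⊥, so its characteristic polynomial is lambda^3 (lambda - v·u) with v·u = tr K = 8. Hence the eigenvalues of I - K are 1 (multiplicity 3) and 1 - (8) = -7, so det(I - K) = -7. (Direct check: I - K =
[[-5, -6, 6, 6],
 [-4, -3, 4, 4],
 [4, 4, -3, -4],
 [-6, -6, 6, 7]]
has determinant -7.) The finite-dimensional Fredholm alternative says: either (I - K) is invertible, or ker(I - K) ≠ {0} and then range(I - K) = ker((I - K)^*)^⊥, with dim ker(I - K) = dim ker((I - K)^*). Since det(I - K) ≠ 0, 1 is not an eigenvalue of K and ker(I - K) = {0}, so we are in the first case: for every y there is a unique x = (I - K)^(-1) y. Explicitly, by the Sherman–Morrison formula, (I - u v^T)^(-1) = I + u v^T/(1 - v·u), i.e. (I - K)^(-1) = I + K/(-7).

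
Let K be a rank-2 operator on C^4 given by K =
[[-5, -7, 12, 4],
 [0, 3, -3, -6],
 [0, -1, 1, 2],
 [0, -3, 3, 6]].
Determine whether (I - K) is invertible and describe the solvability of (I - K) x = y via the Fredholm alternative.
(I - K) is invertible (det(I - K) = -54 ≠ 0), so for every y in C^4 the equation (I - K) x = y has a unique solution.

K has rank 2 and factors as K = U V^T = u1 v1^T + u2 v2^T with u1 = (2, -3, 1, 3), v1 = (-1, -2, 3, 2), u2 = (3, 3, -1, -3), v2 = (-1, -1, 2, 0) (multiplying out reproduces the displayed K). The nonzero eigenvalues of U V^T coincide with those of the 2 x 2 matrix G = V^T U = [[v1·u1, v1·u2], [v2·u1, v2·u2]] = [[13, -18], [3, -8]], and by the Sylvester determinant identity det(I_4 - U V^T) = det(I_2 - V^T U) = det([[-12, 18], [-3, 9]]) = (-12)(9) - (18)(-3) = -54. (Direct check: I - K =
[[6, 7, -12, -4],
 [0, -2, 3, 6],
 [0, 1, 0, -2],
 [0, 3, -3, -5]]
has determinant -54.) The finite-dimensional Fredholm alternative says: either (I - K) is invertible, or ker(I - K) ≠ {0} and then range(I - K) = ker((I - K)^*)^⊥, with dim ker(I - K) = dim ker((I - K)^*). Since det(I - K) ≠ 0, 1 is not an eigenvalue of K and ker(I - K) = {0}, so we are in the first case: for every y there is a unique x = (I - K)^(-1) y. (Explicitly, by the Woodbury identity, (I - U V^T)^(-1) = I + U (I_2 - G)^(-1) V^T.)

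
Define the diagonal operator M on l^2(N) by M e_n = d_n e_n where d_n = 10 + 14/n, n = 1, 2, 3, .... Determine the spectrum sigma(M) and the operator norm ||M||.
sigma(M) = {10 + 14/n : n ≥ 1} ∪ {10}; ||M|| = 24

A bounded diagonal operator on l^2 with diagonal entries d_n has spectrum equal to the closure of {d_n : n ≥ 1}: every d_n is an eigenvalue (with eigenvector e_n), so {d_n} ⊂ sigma(M); the spectrum is closed, so its closure is too; and for lambda not in the closure, (M - lambda I) has bounded inverse (the diagonal entries 1/(d_n - lambda) are bounded). For our sequence d_n = 10 + 14/n, n = 1, 2, 3, ...:
  - {d_n} = {10 + 14/n : n ≥ 1}; the only limit point is 10
  - closure = {10 + 14/n : n ≥ 1} ∪ {10}
For the norm: a diagonal operator has ||M|| = sup_n |d_n|. Here d_n = 10 + 14/n is positive and decreasing, so sup_n |d_n| = d_1 = 10 + 14 = 24. So ||M|| = 24.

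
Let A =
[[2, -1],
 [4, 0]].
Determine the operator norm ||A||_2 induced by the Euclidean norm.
||A||_2 = sqrt((21 + sqrt(377))/2) ≈ 4.4954 (= sqrt(largest eigenvalue of A^T A))

||A||_2 = sigma_max(A) = sqrt(lambda_max(A^T A)). Form the symmetric matrix M = A^T A =
[[20, -2],
 [-2, 1]].
Its characteristic polynomial (trace, determinant of M give the coefficients) is
  p(λ) = det(λ I - M) = λ^2 - 21λ + 16.
For λ^2 - 21λ + 16 the discriminant is 377. It is nonnegative but not a perfect square, so the roots are real and irrational: λ = (21 ± sqrt(377))/2 ≈ 20.2082, 0.7918.
So the eigenvalues of A^T A are ≈ 0.7918, 20.2082 (all ≥ 0, as they must be for A^T A). The largest is λ_max = (21 + sqrt(377))/2 ≈ 20.2082, hence ||A||_2 = sqrt(λ_max) = sqrt((21 + sqrt(377))/2) ≈ 4.4954.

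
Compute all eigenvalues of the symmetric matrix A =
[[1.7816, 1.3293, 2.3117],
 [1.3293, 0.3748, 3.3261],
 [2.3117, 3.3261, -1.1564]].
sigma(A) ≈ {-4, 0, 5}

A is real symmetric, so its spectrum consists of real eigenvalues. Expanding the characteristic polynomial of the displayed matrix gives
  det(λ I - A) = p(λ) = λ^3 + (-1)λ^2 + (-20)λ + (0).
Solving p(λ) = 0 yields eigenvalues ≈ -4, 0, 5. (A is shown rounded to 4 decimals, so these recover the underlying integer eigenvalues to within that precision.)
Verification: the trace of A = 1 equals the sum of eigenvalues 1, and det(A) ≈ 0.0004 matches the eigenvalue product 0.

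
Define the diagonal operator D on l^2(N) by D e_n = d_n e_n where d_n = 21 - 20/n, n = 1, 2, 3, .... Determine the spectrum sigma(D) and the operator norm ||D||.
sigma(D) = {21 - 20/n : n ≥ 1} ∪ {21}; ||D|| = 21

A bounded diagonal operator on l^2 with diagonal entries d_n has spectrum equal to the closure of {d_n : n ≥ 1}: every d_n is an eigenvalue (with eigenvector e_n), so {d_n} ⊂ sigma(D); the spectrum is closed, so its closure is too; and for lambda not in the closure, (D - lambda I) has bounded inverse (the diagonal entries 1/(d_n - lambda) are bounded). For our sequence d_n = 21 - 20/n, n = 1, 2, 3, ...:
  - {d_n} = {21 - 20/n : n ≥ 1}; the only limit point is 21
  - closure = {21 - 20/n : n ≥ 1} ∪ {21}
For the norm: a diagonal operator has ||D|| = sup_n |d_n|. Here d_n = 21 - 20/n increases monotonically from d_1 = 1 toward 21, with all terms in [1, 21); so sup_n |d_n| = 21 (the supremum is the limit, not attained). So ||D|| = 21.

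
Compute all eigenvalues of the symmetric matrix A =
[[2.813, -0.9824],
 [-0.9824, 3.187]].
sigma(A) ≈ {2, 4}

A is real symmetric, so its spectrum consists of real eigenvalues. Expanding the characteristic polynomial of the displayed matrix gives
  det(λ I - A) = p(λ) = λ^2 + (-6)λ + (8).
Solving p(λ) = 0 yields eigenvalues ≈ 2, 4. (A is shown rounded to 4 decimals, so these recover the underlying integer eigenvalues to within that precision.)
Verification: the trace of A = 6 equals the sum of eigenvalues 6, and det(A) ≈ 7.9999 matches the eigenvalue product 8.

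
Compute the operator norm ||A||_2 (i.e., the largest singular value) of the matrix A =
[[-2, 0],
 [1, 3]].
||A||_2 = sqrt((14 + sqrt(52))/2) ≈ 3.2566 (= sqrt(largest eigenvalue of A^T A))

||A||_2 = sigma_max(A) = sqrt(lambda_max(A^T A)). Form the symmetric matrix M = A^T A =
[[5, 3],
 [3, 9]].
Its characteristic polynomial (trace, determinant of M give the coefficients) is
  p(λ) = det(λ I - M) = λ^2 - 14λ + 36.
For λ^2 - 14λ + 36 the discriminant is 52. It is nonnegative but not a perfect square, so the roots are real and irrational: λ = (14 ± sqrt(52))/2 ≈ 10.6056, 3.3944.
So the eigenvalues of A^T A are ≈ 3.3944, 10.6056 (all ≥ 0, as they must be for A^T A). The largest is λ_max = (14 + sqrt(52))/2 ≈ 10.6056, hence ||A||_2 = sqrt(λ_max) = sqrt((14 + sqrt(52))/2) ≈ 3.2566.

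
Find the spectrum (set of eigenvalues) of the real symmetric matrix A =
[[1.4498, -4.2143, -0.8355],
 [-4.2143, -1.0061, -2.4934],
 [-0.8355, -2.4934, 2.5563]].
sigma(A) ≈ {-5, 3, 5}

A is real symmetric, so its spectrum consists of real eigenvalues. Expanding the characteristic polynomial of the displayed matrix gives
  det(λ I - A) = p(λ) = λ^3 + (-3)λ^2 + (-25)λ + (75).
Solving p(λ) = 0 yields eigenvalues ≈ -5, 3, 5. (A is shown rounded to 4 decimals, so these recover the underlying integer eigenvalues to within that precision.)
Verification: the trace of A = 3 equals the sum of eigenvalues 3, and det(A) ≈ -74.9994 matches the eigenvalue product -75.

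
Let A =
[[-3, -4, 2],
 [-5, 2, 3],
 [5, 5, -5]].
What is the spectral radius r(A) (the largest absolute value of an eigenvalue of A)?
r(A) = (11 + sqrt(85))/2 ≈ 10.1098

The eigenvalues of A are the roots of its characteristic polynomial. With M = A (coefficients from the trace, the sum of principal 2x2 minors, and det A):
  p(λ) = det(λ I - M) = λ^3 + 6λ^2 - 46λ - 45.
By the rational root theorem any rational root is an integer divisor of 45. Testing λ = 5: p(5) = 125 + 150 - 230 - 45 = 0, so λ = 5 is a root. Dividing out (λ - 5) leaves p(λ) = (λ - 5)(λ^2 + 11λ + 9). For λ^2 + 11λ + 9 the discriminant is 85. It is nonnegative but not a perfect square, so the roots are real and irrational: λ = (-11 ± sqrt(85))/2 ≈ -0.8902, -10.1098.
Thus the eigenvalues (to 4 decimals) are -0.8902 (modulus 0.8902); -10.1098 (modulus 10.1098); 5 (modulus 5). The spectral radius is the largest modulus: r(A) = (11 + sqrt(85))/2 ≈ 10.1098. (Cross-check: r(A) ≤ ||A||_2 ≈ 10.7706; equality holds whenever A is normal, though it can also hold for some non-normal A.)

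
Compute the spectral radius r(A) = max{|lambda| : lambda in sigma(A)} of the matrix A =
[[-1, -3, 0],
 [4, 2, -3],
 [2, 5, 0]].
r(A) ≈ 4.9894

The eigenvalues of A are the roots of its characteristic polynomial. With M = A (coefficients from the trace, the sum of principal 2x2 minors, and det A):
  p(λ) = det(λ I - M) = λ^3 - λ^2 + 25λ - 3.
No integer candidate from the rational root theorem (±divisors of 3) is a root, so the roots are irrational. The cubic discriminant is Δ = -60780 < 0, so there is one real root and a complex-conjugate pair. p(0) = -3 and p(1) = 22 have opposite signs, so a root lies in (0, 1); Newton's method refines it to λ ≈ 0.1205. Dividing out (λ - (0.1205)) leaves approximately λ^2 - 0.8795λ + 24.894. For λ^2 - 0.8795λ + 24.894 the discriminant is -98.8025. It is negative, so the remaining roots are the complex-conjugate pair λ ≈ 0.4397 ± 4.97i. Their product equals the constant term, so |λ|^2 ≈ 24.894 and |λ| ≈ 4.9894.
Thus the eigenvalues (to 4 decimals) are 0.1205 (modulus 0.1205); 0.4397 ± 4.97i (modulus 4.9894). The spectral radius is the largest modulus: r(A) ≈ 4.9894. (Cross-check: r(A) ≤ ||A||_2 ≈ 7.4276; equality holds whenever A is normal, though it can also hold for some non-normal A.)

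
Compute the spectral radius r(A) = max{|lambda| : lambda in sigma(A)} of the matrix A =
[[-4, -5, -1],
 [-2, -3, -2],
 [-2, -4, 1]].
r(A) ≈ 7.7381

The eigenvalues of A are the roots of its characteristic polynomial. With M = A (coefficients from the trace, the sum of principal 2x2 minors, and det A):
  p(λ) = det(λ I - M) = λ^3 + 6λ^2 - 15λ - 12.
No integer candidate from the rational root theorem (±divisors of 12) is a root, so the roots are irrational. The cubic discriminant is Δ = 47520 > 0, so there are three distinct real roots. p(-8) = -20 and p(-7) = 44 have opposite signs, so a root lies in (-8, -7); Newton's method refines it to λ ≈ -7.7381. p(-1) = 8 and p(0) = -12 have opposite signs, so a root lies in (-1, 0); Newton's method refines it to λ ≈ -0.6495. p(2) = -10 and p(3) = 24 have opposite signs, so a root lies in (2, 3); Newton's method refines it to λ ≈ 2.3876. Check (Vieta): the three roots sum to -6, matching tr M = -6.
Thus the eigenvalues (to 4 decimals) are -7.7381 (modulus 7.7381); -0.6495 (modulus 0.6495); 2.3876 (modulus 2.3876). The spectral radius is the largest modulus: r(A) ≈ 7.7381. (Cross-check: r(A) ≤ ||A||_2 ≈ 8.6386; equality holds whenever A is normal, though it can also hold for some non-normal A.)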